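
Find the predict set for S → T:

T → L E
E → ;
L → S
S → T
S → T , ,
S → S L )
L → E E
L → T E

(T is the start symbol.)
{ ';' }

PREDICT(S → T) = (FIRST(RHS) \ {ε}) ∪ (FOLLOW(S) if ε ∈ FIRST(RHS), i.e. RHS ⇒* ε)
FIRST(T) = { ';' }
FIRST(T) = { ';' }
ε ∉ FIRST(T), so FOLLOW(S) is not added.
PREDICT(S → T) = { ';' }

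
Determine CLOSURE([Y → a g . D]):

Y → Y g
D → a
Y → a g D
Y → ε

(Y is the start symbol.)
To compute CLOSURE, for each item [A → α.Bβ] where B is a non-terminal, add [B → .γ] for all productions B → γ; repeat for the newly added items until nothing changes.

Start with: [Y → a g . D]
  [Y → a g . D] has the dot before D: add [D → . a]
No further items can be added.

CLOSURE = { [D → . a], [Y → a g . D] }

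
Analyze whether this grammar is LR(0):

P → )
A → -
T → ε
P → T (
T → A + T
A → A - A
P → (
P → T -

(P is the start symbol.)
A grammar is LR(0) if no state in the canonical LR(0) collection has:
  - both a shift item (dot before a terminal) and a complete item (shift-reduce conflict), or
  - two or more complete items (reduce-reduce conflict; the accept item [P' → P .] counts as a complete item here).

Augment with P' → P and build the canonical LR(0) collection (I0 = CLOSURE({[P' → . P]}), then GOTO on every symbol after a dot until no new states appear). It has 13 states:
  I0: { [A → . -], [A → . A - A], [P → . (], [P → . )], [P → . T (], [P → . T -], [P' → . P], [T → . A + T], [T → .] }  — shift, reduce
  I1: { [P → ( .] }  — reduce
  I2: { [P → ) .] }  — reduce
  I3: { [A → - .] }  — reduce
  I4: { [A → A . - A], [T → A . + T] }  — shift
  I5: { [P' → P .] }  — accept
  I6: { [P → T . (], [P → T . -] }  — shift
  I7: { [P → T ( .] }  — reduce
  I8: { [P → T - .] }  — reduce
  I9: { [A → . -], [A → . A - A], [T → . A + T], [T → .], [T → A + . T] }  — shift, reduce
  I10: { [A → . -], [A → . A - A], [A → A - . A] }  — shift
  I11: { [A → A - A .], [A → A . - A] }  — shift, reduce
  I12: { [T → A + T .] }  — reduce

Conflict in state I0:
  Shift-reduce conflict between [T → .] and [A → . -]
So the grammar is NOT LR(0).

Answer: No. Shift-reduce conflict between [T → .] and [A → . -]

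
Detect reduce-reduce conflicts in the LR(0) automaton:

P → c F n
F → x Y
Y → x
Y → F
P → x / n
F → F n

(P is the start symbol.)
Yes — I12: [F → F n .] vs [P → c F n .]

A reduce-reduce conflict occurs when an LR(0) state has two complete items [A → α .] and [B → β .] — both call for a reduction, and with no lookahead the parser cannot choose between them.

Augment with P' → P and build the canonical LR(0) collection (I0 = CLOSURE({[P' → . P]}), then GOTO on every symbol after a dot until no new states appear). It has 13 states:
  I0: { [P → . c F n], [P → . x / n], [P' → . P] }  — shift
  I1: { [P' → P .] }  — accept
  I2: { [F → . F n], [F → . x Y], [P → c . F n] }  — shift
  I3: { [P → x . / n] }  — shift
  I4: { [P → x / . n] }  — shift
  I5: { [P → x / n .] }  — reduce
  I6: { [F → F . n], [P → c F . n] }  — shift
  I7: { [F → . F n], [F → . x Y], [F → x . Y], [Y → . F], [Y → . x] }  — shift
  I8: { [F → F . n], [Y → F .] }  — shift, reduce
  I9: { [F → x Y .] }  — reduce
  I10: { [F → . F n], [F → . x Y], [F → x . Y], [Y → . F], [Y → . x], [Y → x .] }  — shift, reduce
  I11: { [F → F n .] }  — reduce
  I12: { [F → F n .], [P → c F n .] }  — 2 reduces

I12 contains complete items [F → F n .], [P → c F n .] — reduce-reduce conflict.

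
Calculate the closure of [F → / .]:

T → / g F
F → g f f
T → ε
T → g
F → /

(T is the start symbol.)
To compute CLOSURE, for each item [A → α.Bβ] where B is a non-terminal, add [B → .γ] for all productions B → γ; repeat for the newly added items until nothing changes.

Start with: [F → / .]
The dot is at the end, so nothing is added.

CLOSURE = { [F → / .] }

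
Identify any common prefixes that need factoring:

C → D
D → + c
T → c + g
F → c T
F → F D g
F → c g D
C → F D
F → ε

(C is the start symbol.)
Left-factoring is needed when two productions for the same non-terminal
share a common prefix on the right-hand side.

Productions for C:
  C → D
  C → F D
Productions for F:
  F → c T
  F → F D g
  F → c g D
  F → ε

Found common prefix 'c' in productions for F

Answer: Yes, F has productions with common prefix 'c'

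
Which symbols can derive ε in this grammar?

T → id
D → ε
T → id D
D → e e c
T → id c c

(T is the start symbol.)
{ 'D' }

A non-terminal is nullable if it can derive ε (the empty string): either it has an ε-production, or it has a production whose right-hand side consists entirely of nullable non-terminals.

ε-productions: D → ε
So D is immediately nullable.
No further non-terminal can be added: every production for the remaining non-terminals contains a terminal or a non-nullable non-terminal.
Nullable = { 'D' }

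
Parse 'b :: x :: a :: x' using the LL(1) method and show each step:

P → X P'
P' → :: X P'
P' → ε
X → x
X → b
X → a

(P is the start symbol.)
Stack is shown with the top on the left.

Stack      Input               Action
-------------------------------------
P $        b :: x :: a :: x $  output P → X P'
X P' $     b :: x :: a :: x $  output X → b
b P' $     b :: x :: a :: x $  match 'b'
P' $       :: x :: a :: x $    output P' → :: X P'
:: X P' $  :: x :: a :: x $    match '::'
X P' $     x :: a :: x $       output X → x
x P' $     x :: a :: x $       match 'x'
P' $       :: a :: x $         output P' → :: X P'
:: X P' $  :: a :: x $         match '::'
X P' $     a :: x $            output X → a
a P' $     a :: x $            match 'a'
P' $       :: x $              output P' → :: X P'
:: X P' $  :: x $              match '::'
X P' $     x $                 output X → x
x P' $     x $                 match 'x'
P' $       $                   output P' → ε
$          $                   accept

The string is accepted.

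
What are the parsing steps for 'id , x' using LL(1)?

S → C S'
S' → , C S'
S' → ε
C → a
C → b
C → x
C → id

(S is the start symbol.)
LL(1) parsing maintains a stack (initially the start symbol over $) and the input. At each step: if the stack top is a terminal, match it against the current input token; if it is a non-terminal N, replace it with the RHS of M[N, lookahead] (the unique production whose predict set contains the lookahead).

Stack is shown with the top on the left.

Stack     Input     Action
--------------------------
S $       id , x $  output S → C S'
C S' $    id , x $  output C → id
id S' $   id , x $  match 'id'
S' $      , x $     output S' → , C S'
, C S' $  , x $     match ','
C S' $    x $       output C → x
x S' $    x $       match 'x'
S' $      $         output S' → ε
$         $         accept

The string is accepted.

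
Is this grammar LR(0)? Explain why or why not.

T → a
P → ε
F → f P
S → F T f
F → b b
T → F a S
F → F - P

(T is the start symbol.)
A grammar is LR(0) if no state in the canonical LR(0) collection has:
  - both a shift item (dot before a terminal) and a complete item (shift-reduce conflict), or
  - two or more complete items (reduce-reduce conflict; the accept item [T' → T .] counts as a complete item here).

Augment with T' → T and build the canonical LR(0) collection (I0 = CLOSURE({[T' → . T]}), then GOTO on every symbol after a dot until no new states appear). It has 15 states:
  I0: { [F → . F - P], [F → . b b], [F → . f P], [T → . F a S], [T → . a], [T' → . T] }  — shift
  I1: { [F → F . - P], [T → F . a S] }  — shift
  I2: { [T' → T .] }  — accept
  I3: { [T → a .] }  — reduce
  I4: { [F → b . b] }  — shift
  I5: { [F → f . P], [P → .] }  — reduce
  I6: { [F → f P .] }  — reduce
  I7: { [F → b b .] }  — reduce
  I8: { [F → F - . P], [P → .] }  — reduce
  I9: { [F → . F - P], [F → . b b], [F → . f P], [S → . F T f], [T → F a . S] }  — shift
  I10: { [F → . F - P], [F → . b b], [F → . f P], [F → F . - P], [S → F . T f], [T → . F a S], [T → . a] }  — shift
  I11: { [T → F a S .] }  — reduce
  I12: { [S → F T . f] }  — shift
  I13: { [S → F T f .] }  — reduce
  I14: { [F → F - P .] }  — reduce

Every state is either a pure shift/goto state or contains exactly one complete item and nothing to shift — no conflicts. The grammar is LR(0).

Answer: Yes, the grammar is LR(0)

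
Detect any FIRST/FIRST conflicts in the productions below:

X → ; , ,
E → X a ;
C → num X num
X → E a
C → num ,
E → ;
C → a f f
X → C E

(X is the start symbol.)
A FIRST/FIRST conflict occurs when two productions N → α and N → β for the same non-terminal have FIRST(α) ∩ FIRST(β) ≠ ∅ (with ε ∈ FIRST of a nullable right-hand side, so two nullable alternatives also conflict).

FIRST sets of the non-terminals at (or reachable through a nullable prefix from) the front of some alternative:
  FIRST(E) = { ';', 'a', 'num' }
  FIRST(C) = { 'a', 'num' }
  FIRST(X) = { ';', 'a', 'num' }

Productions for X:
  X → ; , ,: FIRST = { ';' }
  X → E a: FIRST = { ';', 'a', 'num' }
  X → C E: FIRST = { 'a', 'num' }
Productions for E:
  E → X a ;: FIRST = { ';', 'a', 'num' }
  E → ;: FIRST = { ';' }
Productions for C:
  C → num X num: FIRST = { 'num' }
  C → num ,: FIRST = { 'num' }
  C → a f f: FIRST = { 'a' }

Conflict for X: X → ; , , and X → E a
  Overlap: { ';' }
Conflict for X: X → E a and X → C E
  Overlap: { 'a', 'num' }
Conflict for E: E → X a ; and E → ;
  Overlap: { ';' }
Conflict for C: C → num X num and C → num ,
  Overlap: { 'num' }

Answer: Yes. X → ';' ',' ',' / X → E a on { ';' }; X → E a / X → C E on { 'a', 'num' }; E → X a ';' / E → ';' on { ';' }; C → num X num / C → num ',' on { 'num' }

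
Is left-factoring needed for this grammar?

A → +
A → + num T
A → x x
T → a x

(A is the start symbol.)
Yes, A has productions with common prefix '+'

Left-factoring is needed when two productions for the same non-terminal
share a common prefix on the right-hand side.

Productions for A:
  A → +
  A → + num T
  A → x x

Found common prefix '+' in productions for A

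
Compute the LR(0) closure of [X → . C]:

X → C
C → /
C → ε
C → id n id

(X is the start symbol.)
To compute CLOSURE, for each item [A → α.Bβ] where B is a non-terminal, add [B → .γ] for all productions B → γ; repeat for the newly added items until nothing changes.

Start with: [X → . C]
  [X → . C] has the dot before C: add [C → . /], [C → .], [C → . id n id]
No further items can be added.

CLOSURE = { [C → . /], [C → . id n id], [C → .], [X → . C] }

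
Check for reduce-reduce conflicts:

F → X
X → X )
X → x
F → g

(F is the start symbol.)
No reduce-reduce conflicts

A reduce-reduce conflict occurs when an LR(0) state has two complete items [A → α .] and [B → β .] — both call for a reduction, and with no lookahead the parser cannot choose between them.

Augment with F' → F and build the canonical LR(0) collection (I0 = CLOSURE({[F' → . F]}), then GOTO on every symbol after a dot until no new states appear). It has 6 states:
  I0: { [F → . X], [F → . g], [F' → . F], [X → . X )], [X → . x] }  — shift
  I1: { [F' → F .] }  — accept
  I2: { [F → X .], [X → X . )] }  — shift, reduce
  I3: { [F → g .] }  — reduce
  I4: { [X → x .] }  — reduce
  I5: { [X → X ) .] }  — reduce

No state contains more than one complete item.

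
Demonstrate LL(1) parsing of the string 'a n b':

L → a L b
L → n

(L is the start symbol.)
LL(1) parsing maintains a stack (initially the start symbol over $) and the input. At each step: if the stack top is a terminal, match it against the current input token; if it is a non-terminal N, replace it with the RHS of M[N, lookahead] (the unique production whose predict set contains the lookahead).

Stack is shown with the top on the left.

Stack    Input    Action
------------------------
L $      a n b $  output L → a L b
a L b $  a n b $  match 'a'
L b $    n b $    output L → n
n b $    n b $    match 'n'
b $      b $      match 'b'
$        $        accept

The string is accepted.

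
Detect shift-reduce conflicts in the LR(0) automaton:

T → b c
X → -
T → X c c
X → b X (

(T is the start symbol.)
No shift-reduce conflicts

Augment with T' → T and build the canonical LR(0) collection (I0 = CLOSURE({[T' → . T]}), then GOTO on every symbol after a dot until no new states appear). It has 11 states:
  I0: { [T → . X c c], [T → . b c], [T' → . T], [X → . -], [X → . b X (] }  — shift
  I1: { [X → - .] }  — reduce
  I2: { [T' → T .] }  — accept
  I3: { [T → X . c c] }  — shift
  I4: { [T → b . c], [X → . -], [X → . b X (], [X → b . X (] }  — shift
  I5: { [X → b X . (] }  — shift
  I6: { [X → . -], [X → . b X (], [X → b . X (] }  — shift
  I7: { [T → b c .] }  — reduce
  I8: { [X → b X ( .] }  — reduce
  I9: { [T → X c . c] }  — shift
  I10: { [T → X c c .] }  — reduce

No state contains both a complete item and a shift item.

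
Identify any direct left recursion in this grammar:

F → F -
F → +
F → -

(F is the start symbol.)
Yes, F is left-recursive

Direct left recursion occurs when N → N α for some non-terminal N (the right-hand side begins with the left-hand side itself).

F → F -: LEFT RECURSIVE (starts with F)
F → +: starts with '+'
F → -: starts with '-'

The grammar has direct left recursion on: F.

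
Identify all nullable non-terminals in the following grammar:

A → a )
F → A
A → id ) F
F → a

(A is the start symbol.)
A non-terminal is nullable if it can derive ε (the empty string): either it has an ε-production, or it has a production whose right-hand side consists entirely of nullable non-terminals.

There are no ε-productions, so no non-terminal can derive ε.
No non-terminals are nullable.

Answer: None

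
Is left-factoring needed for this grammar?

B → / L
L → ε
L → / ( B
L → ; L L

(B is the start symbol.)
Left-factoring is needed when two productions for the same non-terminal
share a common prefix on the right-hand side.

Productions for L:
  L → ε
  L → / ( B
  L → ; L L

No common prefixes found.

Answer: No, left-factoring is not needed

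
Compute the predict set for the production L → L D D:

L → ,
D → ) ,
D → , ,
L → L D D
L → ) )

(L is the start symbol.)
PREDICT(L → L D D) = (FIRST(RHS) \ {ε}) ∪ (FOLLOW(L) if ε ∈ FIRST(RHS), i.e. RHS ⇒* ε)
FIRST(L) = { ')', ',' }
FIRST(L D D) = { ')', ',' }
ε ∉ FIRST(L D D), so FOLLOW(L) is not added.
PREDICT(L → L D D) = { ')', ',' }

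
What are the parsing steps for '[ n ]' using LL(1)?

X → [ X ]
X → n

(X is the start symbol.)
Stack is shown with the top on the left.

Stack    Input    Action
------------------------
X $      [ n ] $  output X → [ X ]
[ X ] $  [ n ] $  match '['
X ] $    n ] $    output X → n
n ] $    n ] $    match 'n'
] $      ] $      match ']'
$        $        accept

The string is accepted.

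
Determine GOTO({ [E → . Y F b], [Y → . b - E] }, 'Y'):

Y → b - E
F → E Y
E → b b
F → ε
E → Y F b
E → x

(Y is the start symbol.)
GOTO(I, 'Y') = CLOSURE({ [A → αX.β] : [A → α.Xβ] ∈ I, X = 'Y' })

Items with dot before 'Y', with the dot advanced:
  [E → . Y F b] → [E → Y . F b]
Closure of the advanced items:
  [E → Y . F b] has the dot before F: add [F → . E Y], [F → .]
  [F → . E Y] has the dot before E: add [E → . b b], [E → . Y F b], [E → . x]
  [E → . Y F b] has the dot before Y: add [Y → . b - E]

GOTO = { [E → . Y F b], [E → . b b], [E → . x], [E → Y . F b], [F → . E Y], [F → .], [Y → . b - E] }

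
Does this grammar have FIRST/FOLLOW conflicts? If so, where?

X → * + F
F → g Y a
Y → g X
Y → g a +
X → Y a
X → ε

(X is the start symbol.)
No FIRST/FOLLOW conflicts.

Nullable non-terminals: X.
FIRST sets used below: FIRST(Y) = { 'g' }

X: nullable alternative(s) X → ε; FOLLOW(X) = { $, 'a' }
  X → * + F: FIRST \ {ε} = { '*' } — disjoint from FOLLOW(X)
  X → Y a: FIRST \ {ε} = { 'g' } — disjoint from FOLLOW(X)
  X → ε: FIRST \ {ε} = { } — this is the only nullable alternative, skip

F, Y have no nullable alternative, so no FIRST/FOLLOW check is needed there.

No FIRST/FOLLOW conflicts found.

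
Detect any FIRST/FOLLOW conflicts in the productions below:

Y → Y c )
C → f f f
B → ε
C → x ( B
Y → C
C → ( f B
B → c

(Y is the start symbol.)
Yes. B → c with FOLLOW(B) on { 'c' }

A FIRST/FOLLOW conflict occurs when a non-terminal N has a nullable alternative N → β (β ⇒* ε) and another alternative N → α with FIRST(α) ∩ FOLLOW(N) ≠ ∅: on such a lookahead the parser cannot decide between expanding α and letting N vanish via β.

Nullable non-terminals: B.

B: nullable alternative(s) B → ε; FOLLOW(B) = { $, 'c' }
  B → ε: FIRST \ {ε} = { } — this is the only nullable alternative, skip
  B → c: FIRST \ {ε} = { 'c' } — overlaps FOLLOW(B) on { 'c' }: CONFLICT

C, Y have no nullable alternative, so no FIRST/FOLLOW check is needed there.

So the grammar has 1 FIRST/FOLLOW conflict (marked CONFLICT above).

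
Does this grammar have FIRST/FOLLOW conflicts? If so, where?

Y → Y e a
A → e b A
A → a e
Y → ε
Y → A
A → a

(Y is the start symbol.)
A FIRST/FOLLOW conflict occurs when a non-terminal N has a nullable alternative N → β (β ⇒* ε) and another alternative N → α with FIRST(α) ∩ FOLLOW(N) ≠ ∅: on such a lookahead the parser cannot decide between expanding α and letting N vanish via β.

Nullable non-terminals: Y.
FIRST sets used below: FIRST(Y) = { 'a', 'e', ε }, FIRST(A) = { 'a', 'e' }

Y: nullable alternative(s) Y → ε; FOLLOW(Y) = { $, 'e' }
  Y → Y e a: FIRST \ {ε} = { 'a', 'e' } — overlaps FOLLOW(Y) on { 'e' }: CONFLICT
  Y → ε: FIRST \ {ε} = { } — this is the only nullable alternative, skip
  Y → A: FIRST \ {ε} = { 'a', 'e' } — overlaps FOLLOW(Y) on { 'e' }: CONFLICT

A has no nullable alternative, so no FIRST/FOLLOW check is needed there.

So the grammar has 2 FIRST/FOLLOW conflicts (marked CONFLICT above).

Answer: Yes. Y → Y e a with FOLLOW(Y) on { 'e' }; Y → A with FOLLOW(Y) on { 'e' }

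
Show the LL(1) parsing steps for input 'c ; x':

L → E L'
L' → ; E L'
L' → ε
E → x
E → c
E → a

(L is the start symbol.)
LL(1) parsing maintains a stack (initially the start symbol over $) and the input. At each step: if the stack top is a terminal, match it against the current input token; if it is a non-terminal N, replace it with the RHS of M[N, lookahead] (the unique production whose predict set contains the lookahead).

Stack is shown with the top on the left.

Stack     Input    Action
-------------------------
L $       c ; x $  output L → E L'
E L' $    c ; x $  output E → c
c L' $    c ; x $  match 'c'
L' $      ; x $    output L' → ; E L'
; E L' $  ; x $    match ';'
E L' $    x $      output E → x
x L' $    x $      match 'x'
L' $      $        output L' → ε
$         $        accept

The string is accepted.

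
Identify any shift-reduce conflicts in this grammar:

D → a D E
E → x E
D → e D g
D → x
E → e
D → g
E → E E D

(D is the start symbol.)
Yes — I9: [D → a D E .] vs [E → . e]; I12: [E → x E .] vs [E → . e]; I15: [E → e .] vs [D → . a D E]; I16: [D → x .] vs [E → . e]

A shift-reduce conflict occurs when an LR(0) state has both:
  - a complete (reduce) item [A → α .] (dot at the end), and
  - a shift item [B → β . c γ] (dot before a terminal).

Augment with D' → D and build the canonical LR(0) collection (I0 = CLOSURE({[D' → . D]}), then GOTO on every symbol after a dot until no new states appear). It has 17 states:
  I0: { [D → . a D E], [D → . e D g], [D → . g], [D → . x], [D' → . D] }  — shift
  I1: { [D' → D .] }  — accept
  I2: { [D → . a D E], [D → . e D g], [D → . g], [D → . x], [D → a . D E] }  — shift
  I3: { [D → . a D E], [D → . e D g], [D → . g], [D → . x], [D → e . D g] }  — shift
  I4: { [D → g .] }  — reduce
  I5: { [D → x .] }  — reduce
  I6: { [D → e D . g] }  — shift
  I7: { [D → e D g .] }  — reduce
  I8: { [D → a D . E], [E → . E E D], [E → . e], [E → . x E] }  — shift
  I9: { [D → a D E .], [E → . E E D], [E → . e], [E → . x E], [E → E . E D] }  — shift, reduce
  I10: { [E → e .] }  — reduce
  I11: { [E → . E E D], [E → . e], [E → . x E], [E → x . E] }  — shift
  I12: { [E → . E E D], [E → . e], [E → . x E], [E → E . E D], [E → x E .] }  — shift, reduce
  I13: { [D → . a D E], [D → . e D g], [D → . g], [D → . x], [E → . E E D], [E → . e], [E → . x E], [E → E . E D], [E → E E . D] }  — shift
  I14: { [E → E E D .] }  — reduce
  I15: { [D → . a D E], [D → . e D g], [D → . g], [D → . x], [D → e . D g], [E → e .] }  — shift, reduce
  I16: { [D → x .], [E → . E E D], [E → . e], [E → . x E], [E → x . E] }  — shift, reduce

I9 contains reduce item [D → a D E .] and shift items [E → . e], [E → . x E] — shift-reduce conflict.
I12 contains reduce item [E → x E .] and shift items [E → . e], [E → . x E] — shift-reduce conflict.
I15 contains reduce item [E → e .] and shift items [D → . a D E], [D → . e D g], [D → . g], [D → . x] — shift-reduce conflict.
I16 contains reduce item [D → x .] and shift items [E → . e], [E → . x E] — shift-reduce conflict.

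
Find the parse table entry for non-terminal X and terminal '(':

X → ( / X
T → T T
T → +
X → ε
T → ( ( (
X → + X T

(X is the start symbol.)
X → ( / X, X → ε

To find M[X, '('], we find productions for X where '(' is in the predict set (PREDICT(N → α) = (FIRST(α) \ {ε}) ∪ (FOLLOW(N) if α ⇒* ε)).

Relevant sets:
  FOLLOW(X) = { $, '(', '+' }

X → ( / X: PREDICT = { '(' }
  '(' is in predict set, so this production goes in M[X, '(']
X → ε: PREDICT = { $, '(', '+' }
  '(' is in predict set, so this production goes in M[X, '(']
X → + X T: PREDICT = { '+' }

M[X, '('] = X → ( / X, X → ε  (a multiply-defined cell — the grammar is not LL(1))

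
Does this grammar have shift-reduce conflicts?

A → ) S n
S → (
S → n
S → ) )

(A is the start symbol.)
No shift-reduce conflicts

A shift-reduce conflict occurs when an LR(0) state has both:
  - a complete (reduce) item [A → α .] (dot at the end), and
  - a shift item [B → β . c γ] (dot before a terminal).

Augment with A' → A and build the canonical LR(0) collection (I0 = CLOSURE({[A' → . A]}), then GOTO on every symbol after a dot until no new states appear). It has 9 states:
  I0: { [A → . ) S n], [A' → . A] }  — shift
  I1: { [A → ) . S n], [S → . (], [S → . ) )], [S → . n] }  — shift
  I2: { [A' → A .] }  — accept
  I3: { [S → ( .] }  — reduce
  I4: { [S → ) . )] }  — shift
  I5: { [A → ) S . n] }  — shift
  I6: { [S → n .] }  — reduce
  I7: { [A → ) S n .] }  — reduce
  I8: { [S → ) ) .] }  — reduce

No state contains both a complete item and a shift item.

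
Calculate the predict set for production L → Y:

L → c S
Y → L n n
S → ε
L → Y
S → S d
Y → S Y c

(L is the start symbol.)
PREDICT(L → Y) = (FIRST(RHS) \ {ε}) ∪ (FOLLOW(L) if ε ∈ FIRST(RHS), i.e. RHS ⇒* ε)
FIRST(Y) = { 'c', 'd' }
FIRST(Y) = { 'c', 'd' }
ε ∉ FIRST(Y), so FOLLOW(L) is not added.
PREDICT(L → Y) = { 'c', 'd' }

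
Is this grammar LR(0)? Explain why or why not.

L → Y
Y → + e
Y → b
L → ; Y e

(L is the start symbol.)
Augment with L' → L and build the canonical LR(0) collection (I0 = CLOSURE({[L' → . L]}), then GOTO on every symbol after a dot until no new states appear). It has 9 states:
  I0: { [L → . ; Y e], [L → . Y], [L' → . L], [Y → . + e], [Y → . b] }  — shift
  I1: { [Y → + . e] }  — shift
  I2: { [L → ; . Y e], [Y → . + e], [Y → . b] }  — shift
  I3: { [L' → L .] }  — accept
  I4: { [L → Y .] }  — reduce
  I5: { [Y → b .] }  — reduce
  I6: { [L → ; Y . e] }  — shift
  I7: { [L → ; Y e .] }  — reduce
  I8: { [Y → + e .] }  — reduce

Every state is either a pure shift/goto state or contains exactly one complete item and nothing to shift — no conflicts. The grammar is LR(0).

Answer: Yes, the grammar is LR(0)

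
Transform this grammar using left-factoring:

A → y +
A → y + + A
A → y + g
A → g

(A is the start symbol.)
Left-factoring transforms A → αβ₁ | αβ₂ into A → αA' and A' → β₁ | β₂
(α is the longest common prefix among the alternatives). Repeat until
no nonterminal has two alternatives with a common prefix.

Round 1: A has alternatives sharing prefix 'y +'. Introduce A': A → y + A'
  Add: A' → ε
  Add: A' → + A
  Add: A' → g

No remaining common prefixes — done.

Resulting grammar:
A → y + A'
A' → ε
A' → + A
A' → g
A → g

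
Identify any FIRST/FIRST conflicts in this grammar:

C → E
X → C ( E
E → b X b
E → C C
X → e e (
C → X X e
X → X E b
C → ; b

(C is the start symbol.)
A FIRST/FIRST conflict occurs when two productions N → α and N → β for the same non-terminal have FIRST(α) ∩ FIRST(β) ≠ ∅ (with ε ∈ FIRST of a nullable right-hand side, so two nullable alternatives also conflict).

FIRST sets of the non-terminals at (or reachable through a nullable prefix from) the front of some alternative:
  FIRST(E) = { ';', 'b', 'e' }
  FIRST(X) = { ';', 'b', 'e' }
  FIRST(C) = { ';', 'b', 'e' }

Productions for C:
  C → E: FIRST = { ';', 'b', 'e' }
  C → X X e: FIRST = { ';', 'b', 'e' }
  C → ; b: FIRST = { ';' }
Productions for X:
  X → C ( E: FIRST = { ';', 'b', 'e' }
  X → e e (: FIRST = { 'e' }
  X → X E b: FIRST = { ';', 'b', 'e' }
Productions for E:
  E → b X b: FIRST = { 'b' }
  E → C C: FIRST = { ';', 'b', 'e' }

Conflict for C: C → E and C → X X e
  Overlap: { ';', 'b', 'e' }
Conflict for C: C → E and C → ; b
  Overlap: { ';' }
Conflict for C: C → X X e and C → ; b
  Overlap: { ';' }
Conflict for X: X → C ( E and X → e e (
  Overlap: { 'e' }
Conflict for X: X → C ( E and X → X E b
  Overlap: { ';', 'b', 'e' }
Conflict for X: X → e e ( and X → X E b
  Overlap: { 'e' }
Conflict for E: E → b X b and E → C C
  Overlap: { 'b' }

Answer: Yes. C → E / C → X X e on { ';', 'b', 'e' }; C → E / C → ';' b on { ';' }; C → X X e / C → ';' b on { ';' }; X → C '(' E / X → e e '(' on { 'e' }; X → C '(' E / X → X E b on { ';', 'b', 'e' }; X → e e '(' / X → X E b on { 'e' }; E → b X b / E → C C on { 'b' }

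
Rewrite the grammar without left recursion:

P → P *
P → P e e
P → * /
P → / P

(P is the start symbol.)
P is directly left-recursive. The standard transformation for
  A → A α₁ | ... | A α_m | β₁ | ... | β_n
is
  A  → β₁ A' | ... | β_n A'
  A' → α₁ A' | ... | α_m A' | ε

P → * / becomes P → * / P'
P → / P becomes P → / P P'
P → P * becomes P' → * P'
P → P e e becomes P' → e e P'
Add P' → ε

Resulting grammar:
P → * / P'
P → / P P'
P' → * P'
P' → e e P'
P' → ε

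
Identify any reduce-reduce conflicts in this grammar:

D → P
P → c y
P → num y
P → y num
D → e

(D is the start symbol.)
No reduce-reduce conflicts

A reduce-reduce conflict occurs when an LR(0) state has two complete items [A → α .] and [B → β .] — both call for a reduction, and with no lookahead the parser cannot choose between them.

Augment with D' → D and build the canonical LR(0) collection (I0 = CLOSURE({[D' → . D]}), then GOTO on every symbol after a dot until no new states appear). It has 10 states:
  I0: { [D → . P], [D → . e], [D' → . D], [P → . c y], [P → . num y], [P → . y num] }  — shift
  I1: { [D' → D .] }  — accept
  I2: { [D → P .] }  — reduce
  I3: { [P → c . y] }  — shift
  I4: { [D → e .] }  — reduce
  I5: { [P → num . y] }  — shift
  I6: { [P → y . num] }  — shift
  I7: { [P → y num .] }  — reduce
  I8: { [P → num y .] }  — reduce
  I9: { [P → c y .] }  — reduce

No state contains more than one complete item.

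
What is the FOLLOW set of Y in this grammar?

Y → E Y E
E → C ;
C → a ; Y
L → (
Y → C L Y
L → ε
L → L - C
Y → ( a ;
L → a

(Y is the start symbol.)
Y is the start symbol, so $ ∈ FOLLOW(Y).
In Y → E Y E: Y is followed by E, add FIRST(E) \ {ε} = { 'a' }
In C → a ; Y: Y is at the end, add FOLLOW(C)
In Y → C L Y: Y is at the end; this adds FOLLOW(Y) to itself — nothing new

The FOLLOW sets referred to above (computed the same way, to a fixed point):
  FOLLOW(C) = { '(', '-', ';', 'a' }

Taking the union: FOLLOW(Y) = { $, '(', '-', ';', 'a' }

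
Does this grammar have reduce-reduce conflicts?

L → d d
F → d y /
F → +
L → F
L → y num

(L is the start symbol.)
Augment with L' → L and build the canonical LR(0) collection (I0 = CLOSURE({[L' → . L]}), then GOTO on every symbol after a dot until no new states appear). It has 10 states:
  I0: { [F → . +], [F → . d y /], [L → . F], [L → . d d], [L → . y num], [L' → . L] }  — shift
  I1: { [F → + .] }  — reduce
  I2: { [L → F .] }  — reduce
  I3: { [L' → L .] }  — accept
  I4: { [F → d . y /], [L → d . d] }  — shift
  I5: { [L → y . num] }  — shift
  I6: { [L → y num .] }  — reduce
  I7: { [L → d d .] }  — reduce
  I8: { [F → d y . /] }  — shift
  I9: { [F → d y / .] }  — reduce

No state contains more than one complete item.

Answer: No reduce-reduce conflicts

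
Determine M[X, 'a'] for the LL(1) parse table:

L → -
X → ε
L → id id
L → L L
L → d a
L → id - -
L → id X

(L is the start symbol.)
Empty (error entry)

To find M[X, 'a'], we find productions for X where 'a' is in the predict set (PREDICT(N → α) = (FIRST(α) \ {ε}) ∪ (FOLLOW(N) if α ⇒* ε)).

Relevant sets:
  FOLLOW(X) = { $, '-', 'd', 'id' }

X → ε: PREDICT = { $, '-', 'd', 'id' }

M[X, 'a'] is empty (no production applies)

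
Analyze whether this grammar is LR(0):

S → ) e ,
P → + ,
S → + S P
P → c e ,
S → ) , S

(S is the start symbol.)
A grammar is LR(0) if no state in the canonical LR(0) collection has:
  - both a shift item (dot before a terminal) and a complete item (shift-reduce conflict), or
  - two or more complete items (reduce-reduce conflict; the accept item [S' → S .] counts as a complete item here).

Augment with S' → S and build the canonical LR(0) collection (I0 = CLOSURE({[S' → . S]}), then GOTO on every symbol after a dot until no new states appear). It has 15 states:
  I0: { [S → . ) , S], [S → . ) e ,], [S → . + S P], [S' → . S] }  — shift
  I1: { [S → ) . , S], [S → ) . e ,] }  — shift
  I2: { [S → + . S P], [S → . ) , S], [S → . ) e ,], [S → . + S P] }  — shift
  I3: { [S' → S .] }  — accept
  I4: { [P → . + ,], [P → . c e ,], [S → + S . P] }  — shift
  I5: { [P → + . ,] }  — shift
  I6: { [S → + S P .] }  — reduce
  I7: { [P → c . e ,] }  — shift
  I8: { [P → c e . ,] }  — shift
  I9: { [P → c e , .] }  — reduce
  I10: { [P → + , .] }  — reduce
  I11: { [S → ) , . S], [S → . ) , S], [S → . ) e ,], [S → . + S P] }  — shift
  I12: { [S → ) e . ,] }  — shift
  I13: { [S → ) e , .] }  — reduce
  I14: { [S → ) , S .] }  — reduce

Every state is either a pure shift/goto state or contains exactly one complete item and nothing to shift — no conflicts. The grammar is LR(0).

Answer: Yes, the grammar is LR(0)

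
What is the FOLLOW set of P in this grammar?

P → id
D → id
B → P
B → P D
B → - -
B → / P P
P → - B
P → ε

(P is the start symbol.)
To compute FOLLOW(P), find every occurrence of P on a right-hand side N → α P β: add FIRST(β) \ {ε}, and if β is empty or nullable also add FOLLOW(N). Iterate to a fixed point.

P is the start symbol, so $ ∈ FOLLOW(P).
In B → P: P is at the end, add FOLLOW(B)
In B → P D: P is followed by D, add FIRST(D) \ {ε} = { 'id' }
In B → / P P: P is followed by P, add FIRST(P) \ {ε} = { '-', 'id' }
  P is nullable, so also add FOLLOW(B)
In B → / P P: P is at the end, add FOLLOW(B)

The FOLLOW sets referred to above (computed the same way, to a fixed point):
  FOLLOW(B) = { $, '-', 'id' }

Taking the union: FOLLOW(P) = { $, '-', 'id' }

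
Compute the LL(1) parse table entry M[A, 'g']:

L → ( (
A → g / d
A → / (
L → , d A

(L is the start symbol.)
A → g / d

To find M[A, 'g'], we find productions for A where 'g' is in the predict set (PREDICT(N → α) = (FIRST(α) \ {ε}) ∪ (FOLLOW(N) if α ⇒* ε)).

A → g / d: PREDICT = { 'g' }
  'g' is in predict set, so this production goes in M[A, 'g']
A → / (: PREDICT = { '/' }

M[A, 'g'] = A → g / d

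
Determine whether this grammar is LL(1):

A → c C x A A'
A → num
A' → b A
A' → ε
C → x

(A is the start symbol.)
A grammar is LL(1) if for each non-terminal N with multiple productions, the predict sets of those productions are pairwise disjoint, where PREDICT(N → α) = (FIRST(α) \ {ε}) ∪ (FOLLOW(N) if α ⇒* ε).

Relevant sets:
  FOLLOW(A') = { $, 'b' }

For A:
  PREDICT(A → c C x A A') = { 'c' }
  PREDICT(A → num) = { 'num' }
For A':
  PREDICT(A' → b A) = { 'b' }
  PREDICT(A' → ε) = { $, 'b' }
C has a single production, so nothing to check there.

Conflict found: Predict set conflict for A': { 'b' }
The grammar is NOT LL(1).

Answer: No. Predict set conflict for A': { 'b' }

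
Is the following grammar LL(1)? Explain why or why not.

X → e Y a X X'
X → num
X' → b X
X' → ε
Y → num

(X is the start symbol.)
No. Predict set conflict for X': { 'b' }

A grammar is LL(1) if for each non-terminal N with multiple productions, the predict sets of those productions are pairwise disjoint, where PREDICT(N → α) = (FIRST(α) \ {ε}) ∪ (FOLLOW(N) if α ⇒* ε).

Relevant sets:
  FOLLOW(X') = { $, 'b' }

For X:
  PREDICT(X → e Y a X X') = { 'e' }
  PREDICT(X → num) = { 'num' }
For X':
  PREDICT(X' → b X) = { 'b' }
  PREDICT(X' → ε) = { $, 'b' }
Y has a single production, so nothing to check there.

Conflict found: Predict set conflict for X': { 'b' }
The grammar is NOT LL(1).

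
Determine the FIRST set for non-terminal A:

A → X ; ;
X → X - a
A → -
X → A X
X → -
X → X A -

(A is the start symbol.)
{ '-' }

To compute FIRST(A), examine every production with A on the left-hand side, reading each right-hand side left to right until a non-nullable symbol is reached.

FIRST sets of the other non-terminals involved (by the same procedure, iterated to a fixed point):
  FIRST(X) = { '-' }

From A → X ; ;:
  - X is a non-terminal: add FIRST(X) \ {ε} = { '-' }
    X is not nullable, so stop
From A → -:
  - '-' is a terminal: add '-' and stop

Collecting: FIRST(A) = { '-' }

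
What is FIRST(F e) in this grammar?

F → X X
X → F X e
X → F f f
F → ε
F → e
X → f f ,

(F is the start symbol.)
{ 'e', 'f' }

FIRST sets of the non-terminals involved (from the grammar, by fixed-point iteration):
  FIRST(F) = { 'e', 'f', ε }

To compute FIRST(F e), process the symbols left to right:
Symbol F is a non-terminal. Add FIRST(F) \ {ε} = { 'e', 'f' }
F is nullable (ε ∈ FIRST(F)), continue to the next symbol.
Symbol e is a terminal. Add 'e' and stop.
FIRST(F e) = { 'e', 'f' }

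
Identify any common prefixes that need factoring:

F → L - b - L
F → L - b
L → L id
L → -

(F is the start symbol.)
Yes, F has productions with common prefix 'L - b'

Left-factoring is needed when two productions for the same non-terminal
share a common prefix on the right-hand side.

Productions for F:
  F → L - b - L
  F → L - b
Productions for L:
  L → L id
  L → -

Found common prefix 'L - b' in productions for F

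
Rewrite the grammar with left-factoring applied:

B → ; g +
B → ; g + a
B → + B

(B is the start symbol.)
Left-factoring transforms A → αβ₁ | αβ₂ into A → αA' and A' → β₁ | β₂
(α is the longest common prefix among the alternatives). Repeat until
no nonterminal has two alternatives with a common prefix.

Round 1: B has alternatives sharing prefix '; g +'. Introduce B': B → ; g + B'
  Add: B' → ε
  Add: B' → a

No remaining common prefixes — done.

Resulting grammar:
B → ; g + B'
B' → ε
B' → a
B → + B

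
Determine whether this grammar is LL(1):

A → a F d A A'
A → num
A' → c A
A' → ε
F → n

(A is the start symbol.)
No. Predict set conflict for A': { 'c' }

A grammar is LL(1) if for each non-terminal N with multiple productions, the predict sets of those productions are pairwise disjoint, where PREDICT(N → α) = (FIRST(α) \ {ε}) ∪ (FOLLOW(N) if α ⇒* ε).

Relevant sets:
  FOLLOW(A') = { $, 'c' }

For A:
  PREDICT(A → a F d A A') = { 'a' }
  PREDICT(A → num) = { 'num' }
For A':
  PREDICT(A' → c A) = { 'c' }
  PREDICT(A' → ε) = { $, 'c' }
F has a single production, so nothing to check there.

Conflict found: Predict set conflict for A': { 'c' }
The grammar is NOT LL(1).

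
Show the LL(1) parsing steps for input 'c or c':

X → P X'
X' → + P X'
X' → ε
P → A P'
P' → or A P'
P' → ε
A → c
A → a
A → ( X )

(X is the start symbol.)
Stack is shown with the top on the left.

Stack         Input     Action
------------------------------
X $           c or c $  output X → P X'
P X' $        c or c $  output P → A P'
A P' X' $     c or c $  output A → c
c P' X' $     c or c $  match 'c'
P' X' $       or c $    output P' → or A P'
or A P' X' $  or c $    match 'or'
A P' X' $     c $       output A → c
c P' X' $     c $       match 'c'
P' X' $       $         output P' → ε
X' $          $         output X' → ε
$             $         accept

The string is accepted.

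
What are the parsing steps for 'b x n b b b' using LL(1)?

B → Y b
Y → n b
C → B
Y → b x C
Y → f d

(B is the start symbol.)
LL(1) parsing maintains a stack (initially the start symbol over $) and the input. At each step: if the stack top is a terminal, match it against the current input token; if it is a non-terminal N, replace it with the RHS of M[N, lookahead] (the unique production whose predict set contains the lookahead).

Stack is shown with the top on the left.

Stack      Input          Action
--------------------------------
B $        b x n b b b $  output B → Y b
Y b $      b x n b b b $  output Y → b x C
b x C b $  b x n b b b $  match 'b'
x C b $    x n b b b $    match 'x'
C b $      n b b b $      output C → B
B b $      n b b b $      output B → Y b
Y b b $    n b b b $      output Y → n b
n b b b $  n b b b $      match 'n'
b b b $    b b b $        match 'b'
b b $      b b $          match 'b'
b $        b $            match 'b'
$          $              accept

The string is accepted.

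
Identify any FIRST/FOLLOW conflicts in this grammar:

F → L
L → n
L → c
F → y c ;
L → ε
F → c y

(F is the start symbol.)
A FIRST/FOLLOW conflict occurs when a non-terminal N has a nullable alternative N → β (β ⇒* ε) and another alternative N → α with FIRST(α) ∩ FOLLOW(N) ≠ ∅: on such a lookahead the parser cannot decide between expanding α and letting N vanish via β.

Nullable non-terminals: F, L.
FIRST sets used below: FIRST(L) = { 'c', 'n', ε }

F: nullable alternative(s) F → L; FOLLOW(F) = { $ }
  F → L: FIRST \ {ε} = { 'c', 'n' } — this is the only nullable alternative, skip
  F → y c ;: FIRST \ {ε} = { 'y' } — disjoint from FOLLOW(F)
  F → c y: FIRST \ {ε} = { 'c' } — disjoint from FOLLOW(F)

L: nullable alternative(s) L → ε; FOLLOW(L) = { $ }
  L → n: FIRST \ {ε} = { 'n' } — disjoint from FOLLOW(L)
  L → c: FIRST \ {ε} = { 'c' } — disjoint from FOLLOW(L)
  L → ε: FIRST \ {ε} = { } — this is the only nullable alternative, skip

No FIRST/FOLLOW conflicts found.

Answer: No FIRST/FOLLOW conflicts.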